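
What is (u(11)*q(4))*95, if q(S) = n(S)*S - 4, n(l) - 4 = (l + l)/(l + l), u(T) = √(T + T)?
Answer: 1520*√22 ≈ 7129.4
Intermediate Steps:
u(T) = √2*√T (u(T) = √(2*T) = √2*√T)
n(l) = 5 (n(l) = 4 + (l + l)/(l + l) = 4 + (2*l)/((2*l)) = 4 + (2*l)*(1/(2*l)) = 4 + 1 = 5)
q(S) = -4 + 5*S (q(S) = 5*S - 4 = -4 + 5*S)
(u(11)*q(4))*95 = ((√2*√11)*(-4 + 5*4))*95 = (√22*(-4 + 20))*95 = (√22*16)*95 = (16*√22)*95 = 1520*√22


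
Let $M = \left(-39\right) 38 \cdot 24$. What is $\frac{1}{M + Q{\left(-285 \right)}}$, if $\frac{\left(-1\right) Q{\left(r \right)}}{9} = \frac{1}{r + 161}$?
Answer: $- \frac{124}{4410423} \approx -2.8115 \cdot 10^{-5}$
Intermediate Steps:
$Q{\left(r \right)} = - \frac{9}{161 + r}$ ($Q{\left(r \right)} = - \frac{9}{r + 161} = - \frac{9}{161 + r}$)
$M = -35568$ ($M = \left(-1482\right) 24 = -35568$)
$\frac{1}{M + Q{\left(-285 \right)}} = \frac{1}{-35568 - \frac{9}{161 - 285}} = \frac{1}{-35568 - \frac{9}{-124}} = \frac{1}{-35568 - - \frac{9}{124}} = \frac{1}{-35568 + \frac{9}{124}} = \frac{1}{- \frac{4410423}{124}} = - \frac{124}{4410423}$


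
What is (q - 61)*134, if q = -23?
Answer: -11256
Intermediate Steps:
(q - 61)*134 = (-23 - 61)*134 = -84*134 = -11256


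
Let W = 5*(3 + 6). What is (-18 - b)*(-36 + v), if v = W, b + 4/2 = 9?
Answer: -225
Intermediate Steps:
b = 7 (b = -2 + 9 = 7)
W = 45 (W = 5*9 = 45)
v = 45
(-18 - b)*(-36 + v) = (-18 - 1*7)*(-36 + 45) = (-18 - 7)*9 = -25*9 = -225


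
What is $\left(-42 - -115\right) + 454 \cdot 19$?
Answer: $8699$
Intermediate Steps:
$\left(-42 - -115\right) + 454 \cdot 19 = \left(-42 + 115\right) + 8626 = 73 + 8626 = 8699$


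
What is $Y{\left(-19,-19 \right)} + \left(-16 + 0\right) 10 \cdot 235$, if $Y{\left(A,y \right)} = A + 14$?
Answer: $-37605$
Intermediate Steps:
$Y{\left(A,y \right)} = 14 + A$
$Y{\left(-19,-19 \right)} + \left(-16 + 0\right) 10 \cdot 235 = \left(14 - 19\right) + \left(-16 + 0\right) 10 \cdot 235 = -5 + \left(-16\right) 10 \cdot 235 = -5 - 37600 = -37605$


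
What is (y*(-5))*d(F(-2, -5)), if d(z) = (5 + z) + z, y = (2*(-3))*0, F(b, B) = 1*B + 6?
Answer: 0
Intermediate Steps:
F(b, B) = 6 + B (F(b, B) = B + 6 = 6 + B)
y = 0 (y = -6*0 = 0)
d(z) = 5 + 2*z
(y*(-5))*d(F(-2, -5)) = (0*(-5))*(5 + 2*(6 - 5)) = 0*(5 + 2*1) = 0*(5 + 2) = 0*7 = 0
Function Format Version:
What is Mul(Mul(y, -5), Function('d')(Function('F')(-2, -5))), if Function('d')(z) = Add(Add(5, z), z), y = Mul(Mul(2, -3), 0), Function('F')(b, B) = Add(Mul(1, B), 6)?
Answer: 0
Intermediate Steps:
Function('F')(b, B) = Add(6, B) (Function('F')(b, B) = Add(B, 6) = Add(6, B))
y = 0 (y = Mul(-6, 0) = 0)
Function('d')(z) = Add(5, Mul(2, z))
Mul(Mul(y, -5), Function('d')(Function('F')(-2, -5))) = Mul(Mul(0, -5), Add(5, Mul(2, Add(6, -5)))) = Mul(0, Add(5, Mul(2, 1))) = Mul(0, Add(5, 2)) = Mul(0, 7) = 0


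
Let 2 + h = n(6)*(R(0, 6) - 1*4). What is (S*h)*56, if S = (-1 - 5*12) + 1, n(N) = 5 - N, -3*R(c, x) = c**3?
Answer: -6720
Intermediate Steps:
R(c, x) = -c**3/3
h = 2 (h = -2 + (5 - 1*6)*(-1/3*0**3 - 1*4) = -2 + (5 - 6)*(-1/3*0 - 4) = -2 - (0 - 4) = -2 - 1*(-4) = -2 + 4 = 2)
S = -60 (S = (-1 - 60) + 1 = -61 + 1 = -60)
(S*h)*56 = -60*2*56 = -120*56 = -6720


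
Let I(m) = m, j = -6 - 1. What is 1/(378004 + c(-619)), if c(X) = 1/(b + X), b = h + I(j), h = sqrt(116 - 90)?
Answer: 148120866774/55990279887408593 + sqrt(26)/55990279887408593 ≈ 2.6455e-6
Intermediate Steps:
j = -7
h = sqrt(26) ≈ 5.0990
b = -7 + sqrt(26) (b = sqrt(26) - 7 = -7 + sqrt(26) ≈ -1.9010)
c(X) = 1/(-7 + X + sqrt(26)) (c(X) = 1/((-7 + sqrt(26)) + X) = 1/(-7 + X + sqrt(26)))
1/(378004 + c(-619)) = 1/(378004 + 1/(-7 - 619 + sqrt(26))) = 1/(378004 + 1/(-626 + sqrt(26)))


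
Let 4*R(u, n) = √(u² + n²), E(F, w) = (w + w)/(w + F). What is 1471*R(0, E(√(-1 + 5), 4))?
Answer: 1471/3 ≈ 490.33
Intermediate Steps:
E(F, w) = 2*w/(F + w) (E(F, w) = (2*w)/(F + w) = 2*w/(F + w))
R(u, n) = √(n² + u²)/4 (R(u, n) = √(u² + n²)/4 = √(n² + u²)/4)
1471*R(0, E(√(-1 + 5), 4)) = 1471*(√((2*4/(√(-1 + 5) + 4))² + 0²)/4) = 1471*(√((2*4/(√4 + 4))² + 0)/4) = 1471*(√((2*4/(2 + 4))² + 0)/4) = 1471*(√((2*4/6)² + 0)/4) = 1471*(√((2*4*(⅙))² + 0)/4) = 1471*(√((4/3)² + 0)/4) = 1471*(√(16/9 + 0)/4) = 1471*(√(16/9)/4) = 1471*((¼)*(4/3)) = 1471*(⅓) = 1471/3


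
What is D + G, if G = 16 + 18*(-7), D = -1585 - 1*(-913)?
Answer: -782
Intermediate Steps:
D = -672 (D = -1585 + 913 = -672)
G = -110 (G = 16 - 126 = -110)
D + G = -672 - 110 = -782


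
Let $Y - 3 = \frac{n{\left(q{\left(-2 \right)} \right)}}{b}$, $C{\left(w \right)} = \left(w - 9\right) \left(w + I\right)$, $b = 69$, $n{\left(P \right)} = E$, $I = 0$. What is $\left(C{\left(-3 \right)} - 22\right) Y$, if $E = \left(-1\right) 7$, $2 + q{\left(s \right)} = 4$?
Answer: $\frac{2800}{69} \approx 40.58$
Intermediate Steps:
$q{\left(s \right)} = 2$ ($q{\left(s \right)} = -2 + 4 = 2$)
$E = -7$
$n{\left(P \right)} = -7$
$C{\left(w \right)} = w \left(-9 + w\right)$ ($C{\left(w \right)} = \left(w - 9\right) \left(w + 0\right) = \left(-9 + w\right) w = w \left(-9 + w\right)$)
$Y = \frac{200}{69}$ ($Y = 3 - \frac{7}{69} = \frac{200}{69} \approx 2.8986$)
$\left(C{\left(-3 \right)} - 22\right) Y = \left(- 3 \left(-9 - 3\right) - 22\right) \frac{200}{69} = \left(\left(-3\right) \left(-12\right) - 22\right) \frac{200}{69} = \left(36 - 22\right) \frac{200}{69} = 14 \cdot \frac{200}{69} = \frac{2800}{69}$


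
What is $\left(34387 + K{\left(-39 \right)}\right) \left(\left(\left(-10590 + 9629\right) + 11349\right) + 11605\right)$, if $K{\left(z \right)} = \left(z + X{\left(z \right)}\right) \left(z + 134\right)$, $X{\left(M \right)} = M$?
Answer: $593305161$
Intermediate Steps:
$K{\left(z \right)} = 2 z \left(134 + z\right)$ ($K{\left(z \right)} = \left(z + z\right) \left(z + 134\right) = 2 z \left(134 + z\right)$)
$\left(34387 + K{\left(-39 \right)}\right) \left(\left(\left(-10590 + 9629\right) + 11349\right) + 11605\right) = \left(34387 + 2 \left(-39\right) \left(134 - 39\right)\right) \left(\left(\left(-10590 + 9629\right) + 11349\right) + 11605\right) = \left(34387 + 2 \left(-39\right) 95\right) \left(\left(-961 + 11349\right) + 11605\right) = \left(34387 - 7410\right) \left(10388 + 11605\right) = 26977 \cdot 21993 = 593305161$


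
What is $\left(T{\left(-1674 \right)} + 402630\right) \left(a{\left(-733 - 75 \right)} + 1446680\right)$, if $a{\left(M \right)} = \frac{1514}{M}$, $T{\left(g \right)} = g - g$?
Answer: $\frac{117660154821345}{202} \approx 5.8248 \cdot 10^{11}$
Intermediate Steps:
$T{\left(g \right)} = 0$
$\left(T{\left(-1674 \right)} + 402630\right) \left(a{\left(-733 - 75 \right)} + 1446680\right) = \left(0 + 402630\right) \left(\frac{1514}{-733 - 75} + 1446680\right) = 402630 \left(\frac{1514}{-808} + 1446680\right) = 402630 \left(1514 \left(- \frac{1}{808}\right) + 1446680\right) = 402630 \left(- \frac{757}{404} + 1446680\right) = 402630 \cdot \frac{584457963}{404} = \frac{117660154821345}{202}$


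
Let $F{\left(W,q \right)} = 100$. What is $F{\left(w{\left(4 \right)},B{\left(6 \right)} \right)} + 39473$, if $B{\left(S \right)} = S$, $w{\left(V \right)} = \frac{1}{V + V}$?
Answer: $39573$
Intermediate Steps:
$w{\left(V \right)} = \frac{1}{2 V}$
$F{\left(w{\left(4 \right)},B{\left(6 \right)} \right)} + 39473 = 100 + 39473 = 39573$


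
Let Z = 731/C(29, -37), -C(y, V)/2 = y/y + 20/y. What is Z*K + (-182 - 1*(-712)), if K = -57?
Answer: 1260283/98 ≈ 12860.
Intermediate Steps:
C(y, V) = -2 - 40/y (C(y, V) = -2*(y/y + 20/y) = -2*(1 + 20/y) = -2 - 40/y)
Z = -21199/98 (Z = 731/(-2 - 40/29) = 731/(-98/29) = 731*(-29/98) = -21199/98 ≈ -216.32)
Z*K + (-182 - 1*(-712)) = -21199/98*(-57) + (-182 - 1*(-712)) = 1208343/98 + (-182 + 712) = 1208343/98 + 530 = 1260283/98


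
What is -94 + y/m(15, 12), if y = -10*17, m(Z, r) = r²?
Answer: -6853/72 ≈ -95.181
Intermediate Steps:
y = -170
-94 + y/m(15, 12) = -94 - 170/(12²) = -94 - 170/144 = -94 - 170*1/144 = -94 - 85/72 = -6853/72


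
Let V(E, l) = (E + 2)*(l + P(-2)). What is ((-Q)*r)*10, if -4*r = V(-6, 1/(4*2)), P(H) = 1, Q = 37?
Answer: -1665/4 ≈ -416.25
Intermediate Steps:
V(E, l) = (1 + l)*(2 + E) (V(E, l) = (E + 2)*(l + 1) = (2 + E)*(1 + l) = (1 + l)*(2 + E))
r = 9/8 (r = -(2 - 6 + 2/((4*2)) - 6/(4*2))/4 = -(2 - 6 + 2/8 - 6/8)/4 = -(2 - 6 + 2*(1/8) - 6*1/8)/4 = -(2 - 6 + 1/4 - 3/4)/4 = -1/4*(-9/2) = 9/8 ≈ 1.1250)
((-Q)*r)*10 = (-1*37*(9/8))*10 = -37*9/8*10 = -333/8*10 = -1665/4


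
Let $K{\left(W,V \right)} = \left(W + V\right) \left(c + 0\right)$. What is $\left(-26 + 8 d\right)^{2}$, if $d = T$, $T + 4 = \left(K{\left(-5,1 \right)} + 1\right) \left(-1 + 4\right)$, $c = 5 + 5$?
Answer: $988036$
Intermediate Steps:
$c = 10$
$K{\left(W,V \right)} = 10 V + 10 W$ ($K{\left(W,V \right)} = \left(W + V\right) \left(10 + 0\right) = \left(V + W\right) 10 = 10 V + 10 W$)
$T = -121$ ($T = -4 + \left(\left(10 \cdot 1 + 10 \left(-5\right)\right) + 1\right) \left(-1 + 4\right) = -4 + \left(\left(10 - 50\right) + 1\right) 3 = -4 + \left(-40 + 1\right) 3 = -4 - 117 = -121$)
$d = -121$
$\left(-26 + 8 d\right)^{2} = \left(-26 + 8 \left(-121\right)\right)^{2} = \left(-26 - 968\right)^{2} = \left(-994\right)^{2} = 988036$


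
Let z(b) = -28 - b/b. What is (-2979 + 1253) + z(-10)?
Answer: -1755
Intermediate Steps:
z(b) = -29 (z(b) = -28 - 1*1 = -28 - 1 = -29)
(-2979 + 1253) + z(-10) = (-2979 + 1253) - 29 = -1726 - 29 = -1755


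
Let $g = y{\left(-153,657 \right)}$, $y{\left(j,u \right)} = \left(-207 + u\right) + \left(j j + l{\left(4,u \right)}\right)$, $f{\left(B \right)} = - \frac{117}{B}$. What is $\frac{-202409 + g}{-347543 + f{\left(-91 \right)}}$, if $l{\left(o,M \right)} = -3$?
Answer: $\frac{1249871}{2432792} \approx 0.51376$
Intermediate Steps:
$y{\left(j,u \right)} = -210 + u + j^{2}$ ($y{\left(j,u \right)} = \left(-207 + u\right) + \left(j j - 3\right) = \left(-207 + u\right) + \left(j^{2} - 3\right) = \left(-207 + u\right) + \left(-3 + j^{2}\right) = -210 + u + j^{2}$)
$g = 23856$ ($g = -210 + 657 + \left(-153\right)^{2} = -210 + 657 + 23409 = 23856$)
$\frac{-202409 + g}{-347543 + f{\left(-91 \right)}} = \frac{-202409 + 23856}{-347543 - \frac{117}{-91}} = - \frac{178553}{-347543 - - \frac{9}{7}} = - \frac{178553}{-347543 + \frac{9}{7}} = - \frac{178553}{- \frac{2432792}{7}} = \left(-178553\right) \left(- \frac{7}{2432792}\right) = \frac{1249871}{2432792}$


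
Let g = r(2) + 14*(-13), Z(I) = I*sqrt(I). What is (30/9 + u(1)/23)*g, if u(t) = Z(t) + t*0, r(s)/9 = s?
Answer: -38212/69 ≈ -553.80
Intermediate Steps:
r(s) = 9*s
Z(I) = I**(3/2)
u(t) = t**(3/2) (u(t) = t**(3/2) + t*0 = t**(3/2) + 0 = t**(3/2))
g = -164 (g = 9*2 + 14*(-13) = 18 - 182 = -164)
(30/9 + u(1)/23)*g = (30/9 + 1**(3/2)/23)*(-164) = (30*(1/9) + 1*(1/23))*(-164) = (10/3 + 1/23)*(-164) = (233/69)*(-164) = -38212/69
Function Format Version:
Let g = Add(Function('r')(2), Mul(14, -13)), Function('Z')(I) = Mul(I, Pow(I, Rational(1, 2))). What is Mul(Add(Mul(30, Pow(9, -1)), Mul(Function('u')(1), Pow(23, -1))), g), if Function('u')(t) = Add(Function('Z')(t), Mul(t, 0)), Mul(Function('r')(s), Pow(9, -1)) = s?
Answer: Rational(-38212, 69) ≈ -553.80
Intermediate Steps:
Function('r')(s) = Mul(9, s)
Function('Z')(I) = Pow(I, Rational(3, 2))
Function('u')(t) = Pow(t, Rational(3, 2)) (Function('u')(t) = Add(Pow(t, Rational(3, 2)), Mul(t, 0)) = Add(Pow(t, Rational(3, 2)), 0) = Pow(t, Rational(3, 2)))
g = -164 (g = Add(Mul(9, 2), Mul(14, -13)) = Add(18, -182) = -164)
Mul(Add(Mul(30, Pow(9, -1)), Mul(Function('u')(1), Pow(23, -1))), g) = Mul(Add(Mul(30, Pow(9, -1)), Mul(Pow(1, Rational(3, 2)), Pow(23, -1))), -164) = Mul(Add(Mul(30, Rational(1, 9)), Mul(1, Rational(1, 23))), -164) = Mul(Add(Rational(10, 3), Rational(1, 23)), -164) = Mul(Rational(233, 69), -164) = Rational(-38212, 69)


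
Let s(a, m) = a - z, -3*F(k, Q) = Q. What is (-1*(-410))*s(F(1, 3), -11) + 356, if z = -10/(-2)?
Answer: -2104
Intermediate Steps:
F(k, Q) = -Q/3
z = 5 (z = -10*(-1/2) = 5)
s(a, m) = -5 + a (s(a, m) = a - 1*5 = a - 5 = -5 + a)
(-1*(-410))*s(F(1, 3), -11) + 356 = (-1*(-410))*(-5 - 1/3*3) + 356 = 410*(-5 - 1) + 356 = 410*(-6) + 356 = -2460 + 356 = -2104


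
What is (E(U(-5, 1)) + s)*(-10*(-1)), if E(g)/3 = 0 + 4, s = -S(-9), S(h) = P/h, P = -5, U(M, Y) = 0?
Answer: 1030/9 ≈ 114.44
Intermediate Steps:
S(h) = -5/h
s = -5/9 (s = -(-5)/(-9) = -(-5)*(-1)/9 = -1*5/9 = -5/9 ≈ -0.55556)
E(g) = 12 (E(g) = 3*(0 + 4) = 3*4 = 12)
(E(U(-5, 1)) + s)*(-10*(-1)) = (12 - 5/9)*(-10*(-1)) = (103/9)*10 = 1030/9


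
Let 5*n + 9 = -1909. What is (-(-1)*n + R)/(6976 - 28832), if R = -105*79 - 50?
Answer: 43643/109280 ≈ 0.39937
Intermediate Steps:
n = -1918/5 (n = -9/5 + (1/5)*(-1909) = -9/5 - 1909/5 = -1918/5 ≈ -383.60)
R = -8345 (R = -8295 - 50 = -8345)
(-(-1)*n + R)/(6976 - 28832) = (-(-1)*(-1918)/5 - 8345)/(6976 - 28832) = (-1*1918/5 - 8345)/(-21856) = (-1918/5 - 8345)*(-1/21856) = -43643/5*(-1/21856) = 43643/109280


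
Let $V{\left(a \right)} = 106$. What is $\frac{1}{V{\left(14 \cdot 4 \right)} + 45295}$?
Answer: $\frac{1}{45401} \approx 2.2026 \cdot 10^{-5}$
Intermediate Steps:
$\frac{1}{V{\left(14 \cdot 4 \right)} + 45295} = \frac{1}{106 + 45295} = \frac{1}{45401}$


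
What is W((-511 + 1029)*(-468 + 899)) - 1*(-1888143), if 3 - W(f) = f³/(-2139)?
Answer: 11128105833233806/2139 ≈ 5.2025e+12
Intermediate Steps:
W(f) = 3 + f³/2139 (W(f) = 3 - f³/(-2139) = 3 - f³*(-1)/2139 = 3 - (-1)*f³/2139 = 3 + f³/2139)
W((-511 + 1029)*(-468 + 899)) - 1*(-1888143) = (3 + ((-511 + 1029)*(-468 + 899))³/2139) - 1*(-1888143) = (3 + (518*431)³/2139) + 1888143 = (3 + (1/2139)*223258³) + 1888143 = (3 + (1/2139)*11128101794489512) + 1888143 = (3 + 11128101794489512/2139) + 1888143 = 11128101794495929/2139 + 1888143 = 11128105833233806/2139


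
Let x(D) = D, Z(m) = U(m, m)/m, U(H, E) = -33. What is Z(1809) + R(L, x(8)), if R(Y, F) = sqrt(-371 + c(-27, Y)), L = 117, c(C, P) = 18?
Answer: -11/603 + I*sqrt(353) ≈ -0.018242 + 18.788*I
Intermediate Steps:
Z(m) = -33/m
R(Y, F) = I*sqrt(353) (R(Y, F) = sqrt(-371 + 18) = sqrt(-353) = I*sqrt(353))
Z(1809) + R(L, x(8)) = -33/1809 + I*sqrt(353) = -33*1/1809 + I*sqrt(353) = -11/603 + I*sqrt(353)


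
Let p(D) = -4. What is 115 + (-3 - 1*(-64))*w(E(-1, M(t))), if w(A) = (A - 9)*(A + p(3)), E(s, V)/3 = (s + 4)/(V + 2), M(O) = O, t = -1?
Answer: 115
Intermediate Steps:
E(s, V) = 3*(4 + s)/(2 + V) (E(s, V) = 3*((s + 4)/(V + 2)) = 3*((4 + s)/(2 + V)) = 3*(4 + s)/(2 + V))
w(A) = (-9 + A)*(-4 + A) (w(A) = (A - 9)*(A - 4) = (-9 + A)*(-4 + A))
115 + (-3 - 1*(-64))*w(E(-1, M(t))) = 115 + (-3 - 1*(-64))*(36 + (3*(4 - 1)/(2 - 1))² - 39*(4 - 1)/(2 - 1)) = 115 + (-3 + 64)*(36 + (3*3/1)² - 39*3/1) = 115 + 61*(36 + (3*1*3)² - 39*3) = 115 + 61*(36 + 9² - 13*9) = 115 + 61*(36 + 81 - 117) = 115 + 61*0 = 115 + 0 = 115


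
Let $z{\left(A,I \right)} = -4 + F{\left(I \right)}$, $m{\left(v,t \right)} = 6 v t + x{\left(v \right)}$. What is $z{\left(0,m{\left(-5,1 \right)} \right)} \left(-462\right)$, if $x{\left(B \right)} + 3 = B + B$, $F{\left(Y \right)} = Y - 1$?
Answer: $22176$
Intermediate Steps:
$F{\left(Y \right)} = -1 + Y$ ($F{\left(Y \right)} = Y - 1 = -1 + Y$)
$x{\left(B \right)} = -3 + 2 B$ ($x{\left(B \right)} = -3 + \left(B + B\right) = -3 + 2 B$)
$m{\left(v,t \right)} = -3 + 2 v + 6 t v$ ($m{\left(v,t \right)} = 6 v t + \left(-3 + 2 v\right) = 6 t v + \left(-3 + 2 v\right) = -3 + 2 v + 6 t v$)
$z{\left(A,I \right)} = -5 + I$ ($z{\left(A,I \right)} = -4 + \left(-1 + I\right) = -5 + I$)
$z{\left(0,m{\left(-5,1 \right)} \right)} \left(-462\right) = \left(-5 + \left(-3 + 2 \left(-5\right) + 6 \cdot 1 \left(-5\right)\right)\right) \left(-462\right) = \left(-5 - 43\right) \left(-462\right) = \left(-48\right) \left(-462\right) = 22176$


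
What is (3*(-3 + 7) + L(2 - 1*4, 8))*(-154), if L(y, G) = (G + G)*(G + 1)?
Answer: -24024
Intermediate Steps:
L(y, G) = 2*G*(1 + G) (L(y, G) = (2*G)*(1 + G) = 2*G*(1 + G))
(3*(-3 + 7) + L(2 - 1*4, 8))*(-154) = (3*(-3 + 7) + 2*8*(1 + 8))*(-154) = (3*4 + 2*8*9)*(-154) = (12 + 144)*(-154) = 156*(-154) = -24024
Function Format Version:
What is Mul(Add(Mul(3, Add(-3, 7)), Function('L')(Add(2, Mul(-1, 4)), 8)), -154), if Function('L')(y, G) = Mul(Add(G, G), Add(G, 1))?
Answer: -24024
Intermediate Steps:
Function('L')(y, G) = Mul(2, G, Add(1, G)) (Function('L')(y, G) = Mul(Mul(2, G), Add(1, G)) = Mul(2, G, Add(1, G)))
Mul(Add(Mul(3, Add(-3, 7)), Function('L')(Add(2, Mul(-1, 4)), 8)), -154) = Mul(Add(Mul(3, Add(-3, 7)), Mul(2, 8, Add(1, 8))), -154) = Mul(Add(Mul(3, 4), Mul(2, 8, 9)), -154) = Mul(Add(12, 144), -154) = Mul(156, -154) = -24024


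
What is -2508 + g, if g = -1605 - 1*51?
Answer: -4164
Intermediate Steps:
g = -1656 (g = -1605 - 51 = -1656)
-2508 + g = -2508 - 1656 = -4164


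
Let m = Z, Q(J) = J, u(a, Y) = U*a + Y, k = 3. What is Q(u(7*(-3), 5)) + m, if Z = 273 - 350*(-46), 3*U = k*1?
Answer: 16357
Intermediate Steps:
U = 1 (U = (3*1)/3 = (⅓)*3 = 1)
Z = 16373 (Z = 273 + 16100 = 16373)
u(a, Y) = Y + a (u(a, Y) = 1*a + Y = a + Y = Y + a)
m = 16373
Q(u(7*(-3), 5)) + m = (5 + 7*(-3)) + 16373 = (5 - 21) + 16373 = -16 + 16373 = 16357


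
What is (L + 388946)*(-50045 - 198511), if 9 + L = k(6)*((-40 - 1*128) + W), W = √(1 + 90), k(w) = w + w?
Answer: -96171536076 - 2982672*√91 ≈ -9.6200e+10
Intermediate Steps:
k(w) = 2*w
W = √91 ≈ 9.5394
L = -2025 + 12*√91 (L = -9 + (2*6)*((-40 - 1*128) + √91) = -9 + 12*((-40 - 128) + √91) = -9 + 12*(-168 + √91) = -9 + (-2016 + 12*√91) = -2025 + 12*√91 ≈ -1910.5)
(L + 388946)*(-50045 - 198511) = ((-2025 + 12*√91) + 388946)*(-50045 - 198511) = (386921 + 12*√91)*(-248556) = -96171536076 - 2982672*√91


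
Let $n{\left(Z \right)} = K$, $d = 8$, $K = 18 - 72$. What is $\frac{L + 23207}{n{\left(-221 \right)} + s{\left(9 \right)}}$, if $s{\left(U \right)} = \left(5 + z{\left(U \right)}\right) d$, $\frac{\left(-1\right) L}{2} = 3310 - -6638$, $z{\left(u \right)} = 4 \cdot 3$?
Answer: $\frac{3311}{82} \approx 40.378$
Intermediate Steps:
$K = -54$
$n{\left(Z \right)} = -54$
$z{\left(u \right)} = 12$
$L = -19896$ ($L = - 2 \left(3310 - -6638\right) = - 2 \left(3310 + 6638\right) = \left(-2\right) 9948 = -19896$)
$s{\left(U \right)} = 136$ ($s{\left(U \right)} = \left(5 + 12\right) 8 = 17 \cdot 8 = 136$)
$\frac{L + 23207}{n{\left(-221 \right)} + s{\left(9 \right)}} = \frac{-19896 + 23207}{-54 + 136} = \frac{3311}{82}$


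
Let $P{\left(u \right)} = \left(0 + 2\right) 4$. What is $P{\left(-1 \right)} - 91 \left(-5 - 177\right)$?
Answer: $16570$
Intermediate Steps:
$P{\left(u \right)} = 8$ ($P{\left(u \right)} = 2 \cdot 4 = 8$)
$P{\left(-1 \right)} - 91 \left(-5 - 177\right) = 8 - 91 \left(-5 - 177\right) = 8 - -16562 = 8 + 16562 = 16570$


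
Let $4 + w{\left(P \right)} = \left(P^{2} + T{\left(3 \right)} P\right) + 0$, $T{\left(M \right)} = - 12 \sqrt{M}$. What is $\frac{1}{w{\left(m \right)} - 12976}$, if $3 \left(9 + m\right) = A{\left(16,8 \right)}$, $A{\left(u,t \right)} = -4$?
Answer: $- \frac{1042731}{13419571513} - \frac{10044 \sqrt{3}}{13419571513} \approx -7.8999 \cdot 10^{-5}$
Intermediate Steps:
$m = - \frac{31}{3}$ ($m = -9 + \frac{1}{3} \left(-4\right) = -9 - \frac{4}{3} = - \frac{31}{3} \approx -10.333$)
$w{\left(P \right)} = -4 + P^{2} - 12 P \sqrt{3}$ ($w{\left(P \right)} = -4 + \left(\left(P^{2} + - 12 \sqrt{3} P\right) + 0\right) = -4 + \left(\left(P^{2} - 12 P \sqrt{3}\right) + 0\right) = -4 + \left(P^{2} - 12 P \sqrt{3}\right) = -4 + P^{2} - 12 P \sqrt{3}$)
$\frac{1}{w{\left(m \right)} - 12976} = \frac{1}{\left(-4 + \left(- \frac{31}{3}\right)^{2} - - 124 \sqrt{3}\right) - 12976} = \frac{1}{\left(-4 + \frac{961}{9} + 124 \sqrt{3}\right) - 12976} = \frac{1}{\left(\frac{925}{9} + 124 \sqrt{3}\right) - 12976} = \frac{1}{- \frac{115859}{9} + 124 \sqrt{3}}$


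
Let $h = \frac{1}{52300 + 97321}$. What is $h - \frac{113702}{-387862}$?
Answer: $\frac{8506297402}{29016150151} \approx 0.29316$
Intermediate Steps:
$h = \frac{1}{149621} \approx 6.6836 \cdot 10^{-6}$
$h - \frac{113702}{-387862} = \frac{1}{149621} - \frac{113702}{-387862} = \frac{1}{149621} - - \frac{56851}{193931} = \frac{1}{149621} + \frac{56851}{193931} = \frac{8506297402}{29016150151}$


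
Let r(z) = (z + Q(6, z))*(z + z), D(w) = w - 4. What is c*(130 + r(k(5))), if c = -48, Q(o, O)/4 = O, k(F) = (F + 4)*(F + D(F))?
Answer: -1405920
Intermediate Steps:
D(w) = -4 + w
k(F) = (-4 + 2*F)*(4 + F) (k(F) = (F + 4)*(F + (-4 + F)) = (4 + F)*(-4 + 2*F) = (-4 + 2*F)*(4 + F))
Q(o, O) = 4*O
r(z) = 10*z**2 (r(z) = (z + 4*z)*(z + z) = (5*z)*(2*z) = 10*z**2)
c*(130 + r(k(5))) = -48*(130 + 10*(-16 + 2*5**2 + 4*5)**2) = -48*(130 + 10*(-16 + 2*25 + 20)**2) = -48*(130 + 10*(-16 + 50 + 20)**2) = -48*(130 + 10*54**2) = -48*(130 + 10*2916) = -48*(130 + 29160) = -48*29290 = -1405920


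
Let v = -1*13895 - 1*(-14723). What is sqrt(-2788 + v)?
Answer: 14*I*sqrt(10) ≈ 44.272*I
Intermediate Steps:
v = 828 (v = -13895 + 14723 = 828)
sqrt(-2788 + v) = sqrt(-2788 + 828) = sqrt(-1960) = 14*I*sqrt(10)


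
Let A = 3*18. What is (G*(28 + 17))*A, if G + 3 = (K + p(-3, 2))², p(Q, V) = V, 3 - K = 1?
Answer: 31590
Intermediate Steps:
K = 2 (K = 3 - 1*1 = 3 - 1 = 2)
G = 13 (G = -3 + (2 + 2)² = -3 + 4² = -3 + 16 = 13)
A = 54
(G*(28 + 17))*A = (13*(28 + 17))*54 = (13*45)*54 = 585*54 = 31590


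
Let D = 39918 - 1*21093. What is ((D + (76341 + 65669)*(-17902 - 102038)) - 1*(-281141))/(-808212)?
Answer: 8516189717/404106 ≈ 21074.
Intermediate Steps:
D = 18825 (D = 39918 - 21093 = 18825)
((D + (76341 + 65669)*(-17902 - 102038)) - 1*(-281141))/(-808212) = ((18825 + (76341 + 65669)*(-17902 - 102038)) - 1*(-281141))/(-808212) = ((18825 + 142010*(-119940)) + 281141)*(-1/808212) = ((18825 - 17032679400) + 281141)*(-1/808212) = (-17032660575 + 281141)*(-1/808212) = -17032379434*(-1/808212) = 8516189717/404106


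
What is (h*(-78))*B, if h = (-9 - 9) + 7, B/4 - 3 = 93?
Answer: 329472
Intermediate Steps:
B = 384 (B = 12 + 4*93 = 12 + 372 = 384)
h = -11 (h = -18 + 7 = -11)
(h*(-78))*B = -11*(-78)*384 = 858*384 = 329472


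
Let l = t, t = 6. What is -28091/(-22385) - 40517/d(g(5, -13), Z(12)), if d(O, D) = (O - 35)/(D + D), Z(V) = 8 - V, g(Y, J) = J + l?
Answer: -3627302269/470085 ≈ -7716.3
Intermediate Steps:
l = 6
g(Y, J) = 6 + J (g(Y, J) = J + 6 = 6 + J)
d(O, D) = (-35 + O)/(2*D) (d(O, D) = (-35 + O)/((2*D)) = (-35 + O)*(1/(2*D)) = (-35 + O)/(2*D))
-28091/(-22385) - 40517/d(g(5, -13), Z(12)) = -28091/(-22385) - 40517*2*(8 - 1*12)/(-35 + (6 - 13)) = -28091*(-1/22385) - 40517*2*(8 - 12)/(-35 - 7) = 28091/22385 - 40517/((½)*(-42)/(-4)) = 28091/22385 - 40517/((½)*(-¼)*(-42)) = 28091/22385 - 40517/21/4 = 28091/22385 - 40517*4/21 = 28091/22385 - 162068/21 = -3627302269/470085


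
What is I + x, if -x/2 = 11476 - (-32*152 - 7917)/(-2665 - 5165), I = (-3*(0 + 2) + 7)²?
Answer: -89840384/3915 ≈ -22948.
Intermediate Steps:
I = 1 (I = (-3*2 + 7)² = (-6 + 7)² = 1² = 1)
x = -89844299/3915 (x = -2*(11476 - (-32*152 - 7917)/(-2665 - 5165)) = -2*(11476 - (-4864 - 7917)/(-7830)) = -2*(11476 - (-12781)*(-1)/7830) = -2*(11476 - 1*12781/7830) = -2*(11476 - 12781/7830) = -2*89844299/7830 = -89844299/3915 ≈ -22949.)
I + x = 1 - 89844299/3915 = -89840384/3915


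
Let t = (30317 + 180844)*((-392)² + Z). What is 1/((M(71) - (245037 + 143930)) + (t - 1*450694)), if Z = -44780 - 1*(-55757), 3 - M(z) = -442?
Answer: 1/34764918985 ≈ 2.8765e-11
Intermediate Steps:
M(z) = 445 (M(z) = 3 - 1*(-442) = 3 + 442 = 445)
Z = 10977 (Z = -44780 + 55757 = 10977)
t = 34765758201 (t = (30317 + 180844)*((-392)² + 10977) = 211161*(153664 + 10977) = 211161*164641 = 34765758201)
1/((M(71) - (245037 + 143930)) + (t - 1*450694)) = 1/((445 - (245037 + 143930)) + (34765758201 - 1*450694)) = 1/((445 - 1*388967) + (34765758201 - 450694)) = 1/((445 - 388967) + 34765307507) = 1/(-388522 + 34765307507) = 1/34764918985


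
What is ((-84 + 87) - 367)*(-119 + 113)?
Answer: 2184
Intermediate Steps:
((-84 + 87) - 367)*(-119 + 113) = (3 - 367)*(-6) = -364*(-6) = 2184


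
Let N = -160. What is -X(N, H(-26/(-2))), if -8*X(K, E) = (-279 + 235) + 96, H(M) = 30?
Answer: 13/2 ≈ 6.5000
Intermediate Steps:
X(K, E) = -13/2 (X(K, E) = -((-279 + 235) + 96)/8 = -(-44 + 96)/8 = -⅛*52 = -13/2)
-X(N, H(-26/(-2))) = -1*(-13/2) = 13/2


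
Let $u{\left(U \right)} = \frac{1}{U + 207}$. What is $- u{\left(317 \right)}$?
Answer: $- \frac{1}{524} \approx -0.0019084$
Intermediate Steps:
$u{\left(U \right)} = \frac{1}{207 + U}$
$- u{\left(317 \right)} = - \frac{1}{207 + 317} = - \frac{1}{524}$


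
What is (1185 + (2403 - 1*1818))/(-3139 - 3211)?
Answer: -177/635 ≈ -0.27874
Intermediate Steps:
(1185 + (2403 - 1*1818))/(-3139 - 3211) = (1185 + (2403 - 1818))/(-6350) = (1185 + 585)*(-1/6350) = 1770*(-1/6350) = -177/635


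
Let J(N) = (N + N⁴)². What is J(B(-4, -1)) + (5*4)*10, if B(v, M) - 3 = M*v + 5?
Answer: 430479704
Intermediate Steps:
B(v, M) = 8 + M*v (B(v, M) = 3 + (M*v + 5) = 3 + (5 + M*v) = 8 + M*v)
J(B(-4, -1)) + (5*4)*10 = (8 - 1*(-4))²*(1 + (8 - 1*(-4))³)² + (5*4)*10 = (8 + 4)²*(1 + (8 + 4)³)² + 20*10 = 12²*(1 + 12³)² + 200 = 144*(1 + 1728)² + 200 = 144*1729² + 200 = 144*2989441 + 200 = 430479504 + 200 = 430479704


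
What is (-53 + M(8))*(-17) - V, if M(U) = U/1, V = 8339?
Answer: -7574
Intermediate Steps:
M(U) = U (M(U) = U*1 = U)
(-53 + M(8))*(-17) - V = (-53 + 8)*(-17) - 1*8339 = -45*(-17) - 8339 = 765 - 8339 = -7574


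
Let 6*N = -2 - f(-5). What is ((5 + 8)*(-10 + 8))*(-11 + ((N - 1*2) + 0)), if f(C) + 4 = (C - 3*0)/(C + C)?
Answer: 663/2 ≈ 331.50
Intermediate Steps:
f(C) = -7/2 (f(C) = -4 + (C - 3*0)/(C + C) = -4 + (C + 0)/((2*C)) = -4 + C*(1/(2*C)) = -4 + ½ = -7/2)
N = ¼ (N = (-2 - 1*(-7/2))/6 = (-2 + 7/2)/6 = (⅙)*(3/2) = ¼ ≈ 0.25000)
((5 + 8)*(-10 + 8))*(-11 + ((N - 1*2) + 0)) = ((5 + 8)*(-10 + 8))*(-11 + ((¼ - 1*2) + 0)) = (13*(-2))*(-11 + ((¼ - 2) + 0)) = -26*(-11 + (-7/4 + 0)) = -26*(-11 - 7/4) = -26*(-51/4) = 663/2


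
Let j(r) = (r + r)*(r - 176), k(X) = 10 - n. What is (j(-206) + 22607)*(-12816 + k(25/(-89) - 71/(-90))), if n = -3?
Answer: -2304424773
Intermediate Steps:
k(X) = 13 (k(X) = 10 - 1*(-3) = 10 + 3 = 13)
j(r) = 2*r*(-176 + r) (j(r) = (2*r)*(-176 + r) = 2*r*(-176 + r))
(j(-206) + 22607)*(-12816 + k(25/(-89) - 71/(-90))) = (2*(-206)*(-176 - 206) + 22607)*(-12816 + 13) = (2*(-206)*(-382) + 22607)*(-12803) = (157384 + 22607)*(-12803) = 179991*(-12803) = -2304424773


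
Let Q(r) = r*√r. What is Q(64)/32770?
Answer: 256/16385 ≈ 0.015624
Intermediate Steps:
Q(r) = r^(3/2)
Q(64)/32770 = 64^(3/2)/32770 = 512*(1/32770) = 256/16385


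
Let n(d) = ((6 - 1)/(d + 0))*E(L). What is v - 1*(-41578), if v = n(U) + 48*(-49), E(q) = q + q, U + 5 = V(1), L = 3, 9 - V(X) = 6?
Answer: 39211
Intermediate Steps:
V(X) = 3 (V(X) = 9 - 1*6 = 9 - 6 = 3)
U = -2 (U = -5 + 3 = -2)
E(q) = 2*q
n(d) = 30/d (n(d) = ((6 - 1)/(d + 0))*(2*3) = (5/d)*6 = 30/d)
v = -2367 (v = 30/(-2) + 48*(-49) = 30*(-½) - 2352 = -15 - 2352 = -2367)
v - 1*(-41578) = -2367 - 1*(-41578) = -2367 + 41578 = 39211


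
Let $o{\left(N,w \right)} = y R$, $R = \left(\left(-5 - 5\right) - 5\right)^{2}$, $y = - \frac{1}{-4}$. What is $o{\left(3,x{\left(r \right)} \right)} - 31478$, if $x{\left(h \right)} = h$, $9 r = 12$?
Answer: $- \frac{125687}{4} \approx -31422.0$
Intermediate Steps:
$r = \frac{4}{3}$ ($r = \frac{1}{9} \cdot 12 = \frac{4}{3} \approx 1.3333$)
$y = \frac{1}{4}$ ($y = \left(-1\right) \left(- \frac{1}{4}\right) = \frac{1}{4} \approx 0.25$)
$R = 225$ ($R = \left(-10 - 5\right)^{2} = \left(-15\right)^{2} = 225$)
$o{\left(N,w \right)} = \frac{225}{4}$ ($o{\left(N,w \right)} = \frac{1}{4} \cdot 225 = \frac{225}{4}$)
$o{\left(3,x{\left(r \right)} \right)} - 31478 = \frac{225}{4} - 31478 = - \frac{125687}{4}$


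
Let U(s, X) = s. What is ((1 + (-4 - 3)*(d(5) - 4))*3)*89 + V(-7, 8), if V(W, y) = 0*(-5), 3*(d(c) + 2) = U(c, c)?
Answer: 8366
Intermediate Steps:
d(c) = -2 + c/3
V(W, y) = 0
((1 + (-4 - 3)*(d(5) - 4))*3)*89 + V(-7, 8) = ((1 + (-4 - 3)*((-2 + (⅓)*5) - 4))*3)*89 + 0 = ((1 - 7*((-2 + 5/3) - 4))*3)*89 + 0 = ((1 - 7*(-⅓ - 4))*3)*89 + 0 = ((1 - 7*(-13/3))*3)*89 + 0 = ((1 + 91/3)*3)*89 + 0 = ((94/3)*3)*89 + 0 = 94*89 + 0 = 8366 + 0 = 8366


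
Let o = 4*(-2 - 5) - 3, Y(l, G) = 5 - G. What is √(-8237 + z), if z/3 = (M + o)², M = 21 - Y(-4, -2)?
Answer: I*√7370 ≈ 85.849*I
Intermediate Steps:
o = -31 (o = 4*(-7) - 3 = -28 - 3 = -31)
M = 14 (M = 21 - (5 - 1*(-2)) = 21 - (5 + 2) = 21 - 1*7 = 21 - 7 = 14)
z = 867 (z = 3*(14 - 31)² = 3*(-17)² = 3*289 = 867)
√(-8237 + z) = √(-8237 + 867) = √(-7370) = I*√7370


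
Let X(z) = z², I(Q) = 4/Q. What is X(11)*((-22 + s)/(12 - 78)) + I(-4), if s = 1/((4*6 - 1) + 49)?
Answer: 16981/432 ≈ 39.308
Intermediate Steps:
s = 1/72 (s = 1/((24 - 1) + 49) = 1/(23 + 49) = 1/72 ≈ 0.013889)
X(11)*((-22 + s)/(12 - 78)) + I(-4) = 11²*((-22 + 1/72)/(12 - 78)) + 4/(-4) = 121*(-1583/72/(-66)) + 4*(-¼) = 121*(-1583/72*(-1/66)) - 1 = 121*(1583/4752) - 1 = 17413/432 - 1 = 16981/432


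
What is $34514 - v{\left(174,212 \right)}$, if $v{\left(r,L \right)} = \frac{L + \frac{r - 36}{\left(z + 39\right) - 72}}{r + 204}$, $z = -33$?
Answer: $\frac{143506903}{4158} \approx 34513.0$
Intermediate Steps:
$v{\left(r,L \right)} = \frac{\frac{6}{11} + L - \frac{r}{66}}{204 + r}$ ($v{\left(r,L \right)} = \frac{L + \frac{r - 36}{\left(-33 + 39\right) - 72}}{r + 204} = \frac{L + \frac{-36 + r}{6 - 72}}{204 + r} = \frac{L + \frac{-36 + r}{-66}}{204 + r} = \frac{L + \left(-36 + r\right) \left(- \frac{1}{66}\right)}{204 + r} = \frac{L - \left(- \frac{6}{11} + \frac{r}{66}\right)}{204 + r} = \frac{\frac{6}{11} + L - \frac{r}{66}}{204 + r}$)
$34514 - v{\left(174,212 \right)} = 34514 - \frac{36 - 174 + 66 \cdot 212}{66 \left(204 + 174\right)} = 34514 - \frac{36 - 174 + 13992}{66 \cdot 378} = 34514 - \frac{1}{66} \cdot \frac{1}{378} \cdot 13854 = 34514 - \frac{2309}{4158} = \frac{143506903}{4158}$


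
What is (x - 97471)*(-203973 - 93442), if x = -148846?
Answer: 73258370555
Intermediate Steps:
(x - 97471)*(-203973 - 93442) = (-148846 - 97471)*(-203973 - 93442) = -246317*(-297415) = 73258370555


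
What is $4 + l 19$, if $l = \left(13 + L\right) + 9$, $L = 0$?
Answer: $422$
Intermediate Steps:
$l = 22$ ($l = \left(13 + 0\right) + 9 = 13 + 9 = 22$)
$4 + l 19 = 4 + 22 \cdot 19 = 4 + 418 = 422$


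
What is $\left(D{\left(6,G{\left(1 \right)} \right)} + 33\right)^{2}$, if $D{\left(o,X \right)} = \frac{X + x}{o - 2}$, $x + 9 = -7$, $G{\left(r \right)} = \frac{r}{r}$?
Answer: $\frac{13689}{16} \approx 855.56$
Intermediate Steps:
$G{\left(r \right)} = 1$
$x = -16$ ($x = -9 - 7 = -16$)
$D{\left(o,X \right)} = \frac{-16 + X}{-2 + o}$ ($D{\left(o,X \right)} = \frac{X - 16}{o - 2} = \frac{-16 + X}{-2 + o}$)
$\left(D{\left(6,G{\left(1 \right)} \right)} + 33\right)^{2} = \left(\frac{-16 + 1}{-2 + 6} + 33\right)^{2} = \left(\frac{1}{4} \left(-15\right) + 33\right)^{2} = \left(- \frac{15}{4} + 33\right)^{2} = \left(\frac{117}{4}\right)^{2} = \frac{13689}{16}$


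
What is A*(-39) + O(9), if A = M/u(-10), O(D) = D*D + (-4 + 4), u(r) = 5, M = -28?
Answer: 1497/5 ≈ 299.40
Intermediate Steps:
O(D) = D² (O(D) = D² + 0 = D²)
A = -28/5 ≈ -5.6000
A*(-39) + O(9) = -28/5*(-39) + 9² = 1092/5 + 81 = 1497/5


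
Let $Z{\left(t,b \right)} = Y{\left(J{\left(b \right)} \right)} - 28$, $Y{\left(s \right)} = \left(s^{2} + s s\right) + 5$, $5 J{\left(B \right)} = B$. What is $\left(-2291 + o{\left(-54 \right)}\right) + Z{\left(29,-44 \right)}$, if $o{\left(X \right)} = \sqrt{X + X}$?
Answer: $- \frac{53978}{25} + 6 i \sqrt{3} \approx -2159.1 + 10.392 i$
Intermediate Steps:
$o{\left(X \right)} = \sqrt{2} \sqrt{X}$ ($o{\left(X \right)} = \sqrt{2 X} = \sqrt{2} \sqrt{X}$)
$J{\left(B \right)} = \frac{B}{5}$
$Y{\left(s \right)} = 5 + 2 s^{2}$ ($Y{\left(s \right)} = \left(s^{2} + s^{2}\right) + 5 = 2 s^{2} + 5 = 5 + 2 s^{2}$)
$Z{\left(t,b \right)} = -23 + \frac{2 b^{2}}{25}$ ($Z{\left(t,b \right)} = \left(5 + 2 \left(\frac{b}{5}\right)^{2}\right) - 28 = \left(5 + 2 \frac{b^{2}}{25}\right) - 28 = \left(5 + \frac{2 b^{2}}{25}\right) - 28 = -23 + \frac{2 b^{2}}{25}$)
$\left(-2291 + o{\left(-54 \right)}\right) + Z{\left(29,-44 \right)} = \left(-2291 + \sqrt{2} \sqrt{-54}\right) - \left(23 - \frac{2 \left(-44\right)^{2}}{25}\right) = \left(-2291 + \sqrt{2} \cdot 3 i \sqrt{6}\right) + \left(-23 + \frac{2}{25} \cdot 1936\right) = \left(-2291 + 6 i \sqrt{3}\right) + \left(-23 + \frac{3872}{25}\right) = \left(-2291 + 6 i \sqrt{3}\right) + \frac{3297}{25} = - \frac{53978}{25} + 6 i \sqrt{3}$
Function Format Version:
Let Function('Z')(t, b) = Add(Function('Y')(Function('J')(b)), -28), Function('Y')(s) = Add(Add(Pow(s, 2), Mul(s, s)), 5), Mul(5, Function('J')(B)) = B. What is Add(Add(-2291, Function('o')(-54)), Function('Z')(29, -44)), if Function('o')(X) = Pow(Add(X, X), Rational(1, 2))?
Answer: Add(Rational(-53978, 25), Mul(6, I, Pow(3, Rational(1, 2)))) ≈ Add(-2159.1, Mul(10.392, I))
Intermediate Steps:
Function('o')(X) = Mul(Pow(2, Rational(1, 2)), Pow(X, Rational(1, 2))) (Function('o')(X) = Pow(Mul(2, X), Rational(1, 2)) = Mul(Pow(2, Rational(1, 2)), Pow(X, Rational(1, 2))))
Function('J')(B) = Mul(Rational(1, 5), B)
Function('Y')(s) = Add(5, Mul(2, Pow(s, 2))) (Function('Y')(s) = Add(Add(Pow(s, 2), Pow(s, 2)), 5) = Add(Mul(2, Pow(s, 2)), 5) = Add(5, Mul(2, Pow(s, 2))))
Function('Z')(t, b) = Add(-23, Mul(Rational(2, 25), Pow(b, 2))) (Function('Z')(t, b) = Add(Add(5, Mul(2, Pow(Mul(Rational(1, 5), b), 2))), -28) = Add(Add(5, Mul(2, Mul(Rational(1, 25), Pow(b, 2)))), -28) = Add(Add(5, Mul(Rational(2, 25), Pow(b, 2))), -28) = Add(-23, Mul(Rational(2, 25), Pow(b, 2))))
Add(Add(-2291, Function('o')(-54)), Function('Z')(29, -44)) = Add(Add(-2291, Mul(Pow(2, Rational(1, 2)), Pow(-54, Rational(1, 2)))), Add(-23, Mul(Rational(2, 25), Pow(-44, 2)))) = Add(Add(-2291, Mul(Pow(2, Rational(1, 2)), Mul(3, I, Pow(6, Rational(1, 2))))), Add(-23, Mul(Rational(2, 25), 1936))) = Add(Add(-2291, Mul(6, I, Pow(3, Rational(1, 2)))), Add(-23, Rational(3872, 25))) = Add(Add(-2291, Mul(6, I, Pow(3, Rational(1, 2)))), Rational(3297, 25)) = Add(Rational(-53978, 25), Mul(6, I, Pow(3, Rational(1, 2))))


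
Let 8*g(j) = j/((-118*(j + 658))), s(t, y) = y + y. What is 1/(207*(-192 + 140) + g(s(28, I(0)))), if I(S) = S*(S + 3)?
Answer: -1/10764 ≈ -9.2902e-5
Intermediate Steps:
I(S) = S*(3 + S)
s(t, y) = 2*y
g(j) = j/(8*(-77644 - 118*j)) (g(j) = (j/((-118*(j + 658))))/8 = (j/((-118*(658 + j))))/8 = (j/(-77644 - 118*j))/8 = j/(8*(-77644 - 118*j)))
1/(207*(-192 + 140) + g(s(28, I(0)))) = 1/(207*(-192 + 140) - 2*(0*(3 + 0))/(621152 + 944*(2*(0*(3 + 0))))) = 1/(207*(-52) - 2*(0*3)/(621152 + 944*(2*(0*3)))) = 1/(-10764 - 2*0/(621152 + 944*(2*0))) = 1/(-10764 - 1*0/(621152 + 944*0)) = 1/(-10764 - 1*0/(621152 + 0)) = 1/(-10764 - 1*0/621152) = 1/(-10764 - 1*0*1/621152) = 1/(-10764 + 0) = 1/(-10764) = -1/10764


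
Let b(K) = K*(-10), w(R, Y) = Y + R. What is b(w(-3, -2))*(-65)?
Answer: -3250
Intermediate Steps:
w(R, Y) = R + Y
b(K) = -10*K
b(w(-3, -2))*(-65) = -10*(-3 - 2)*(-65) = -10*(-5)*(-65) = 50*(-65) = -3250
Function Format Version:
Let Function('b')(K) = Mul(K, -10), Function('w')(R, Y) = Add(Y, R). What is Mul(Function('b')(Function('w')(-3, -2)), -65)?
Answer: -3250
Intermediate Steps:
Function('w')(R, Y) = Add(R, Y)
Function('b')(K) = Mul(-10, K)
Mul(Function('b')(Function('w')(-3, -2)), -65) = Mul(Mul(-10, Add(-3, -2)), -65) = Mul(Mul(-10, -5), -65) = Mul(50, -65) = -3250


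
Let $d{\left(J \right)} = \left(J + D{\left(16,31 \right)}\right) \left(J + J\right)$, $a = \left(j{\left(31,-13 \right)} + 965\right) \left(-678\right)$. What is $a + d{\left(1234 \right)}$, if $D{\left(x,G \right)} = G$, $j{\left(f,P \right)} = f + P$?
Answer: $2455546$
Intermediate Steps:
$j{\left(f,P \right)} = P + f$
$a = -666474$ ($a = \left(\left(-13 + 31\right) + 965\right) \left(-678\right) = \left(18 + 965\right) \left(-678\right) = 983 \left(-678\right) = -666474$)
$d{\left(J \right)} = 2 J \left(31 + J\right)$ ($d{\left(J \right)} = \left(J + 31\right) \left(J + J\right) = \left(31 + J\right) 2 J = 2 J \left(31 + J\right)$)
$a + d{\left(1234 \right)} = -666474 + 2 \cdot 1234 \left(31 + 1234\right) = -666474 + 2 \cdot 1234 \cdot 1265 = -666474 + 3122020 = 2455546$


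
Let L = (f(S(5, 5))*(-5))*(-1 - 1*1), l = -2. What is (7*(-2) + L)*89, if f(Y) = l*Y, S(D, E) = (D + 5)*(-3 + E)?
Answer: -36846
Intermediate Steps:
S(D, E) = (-3 + E)*(5 + D) (S(D, E) = (5 + D)*(-3 + E) = (-3 + E)*(5 + D))
f(Y) = -2*Y
L = -400 (L = (-2*(-15 - 3*5 + 5*5 + 5*5)*(-5))*(-1 - 1*1) = (-2*(-15 - 15 + 25 + 25)*(-5))*(-1 - 1) = (-2*20*(-5))*(-2) = -40*(-5)*(-2) = 200*(-2) = -400)
(7*(-2) + L)*89 = (7*(-2) - 400)*89 = (-14 - 400)*89 = -414*89 = -36846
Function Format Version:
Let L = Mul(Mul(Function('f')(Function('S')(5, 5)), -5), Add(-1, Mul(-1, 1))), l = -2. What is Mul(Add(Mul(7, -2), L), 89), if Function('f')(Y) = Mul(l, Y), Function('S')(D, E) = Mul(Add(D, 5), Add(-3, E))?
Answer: -36846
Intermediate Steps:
Function('S')(D, E) = Mul(Add(-3, E), Add(5, D)) (Function('S')(D, E) = Mul(Add(5, D), Add(-3, E)) = Mul(Add(-3, E), Add(5, D)))
Function('f')(Y) = Mul(-2, Y)
L = -400 (L = Mul(Mul(Mul(-2, Add(-15, Mul(-3, 5), Mul(5, 5), Mul(5, 5))), -5), Add(-1, Mul(-1, 1))) = Mul(Mul(Mul(-2, Add(-15, -15, 25, 25)), -5), Add(-1, -1)) = Mul(Mul(Mul(-2, 20), -5), -2) = Mul(Mul(-40, -5), -2) = Mul(200, -2) = -400)
Mul(Add(Mul(7, -2), L), 89) = Mul(Add(Mul(7, -2), -400), 89) = Mul(Add(-14, -400), 89) = Mul(-414, 89) = -36846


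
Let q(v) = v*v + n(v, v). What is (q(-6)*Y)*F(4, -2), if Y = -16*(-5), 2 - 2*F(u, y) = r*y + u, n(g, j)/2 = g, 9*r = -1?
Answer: -6400/3 ≈ -2133.3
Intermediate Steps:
r = -⅑ (r = (⅑)*(-1) = -⅑ ≈ -0.11111)
n(g, j) = 2*g
F(u, y) = 1 - u/2 + y/18 (F(u, y) = 1 - (-y/9 + u)/2 = 1 - (u - y/9)/2 = 1 + (-u/2 + y/18) = 1 - u/2 + y/18)
q(v) = v² + 2*v (q(v) = v*v + 2*v = v² + 2*v)
Y = 80
(q(-6)*Y)*F(4, -2) = (-6*(2 - 6)*80)*(1 - ½*4 + (1/18)*(-2)) = (-6*(-4)*80)*(1 - 2 - ⅑) = (24*80)*(-10/9) = 1920*(-10/9) = -6400/3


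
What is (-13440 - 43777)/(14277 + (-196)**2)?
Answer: -1973/1817 ≈ -1.0859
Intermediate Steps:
(-13440 - 43777)/(14277 + (-196)**2) = -57217/(14277 + 38416) = -57217/52693 = -57217*1/52693 = -1973/1817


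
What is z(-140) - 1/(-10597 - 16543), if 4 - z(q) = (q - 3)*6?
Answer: 23394681/27140 ≈ 862.00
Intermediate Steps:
z(q) = 22 - 6*q (z(q) = 4 - (q - 3)*6 = 4 - (-3 + q)*6 = 4 - (-18 + 6*q) = 4 + (18 - 6*q) = 22 - 6*q)
z(-140) - 1/(-10597 - 16543) = (22 - 6*(-140)) - 1/(-10597 - 16543) = (22 + 840) - 1/(-27140) = 862 - 1*(-1/27140) = 862 + 1/27140 = 23394681/27140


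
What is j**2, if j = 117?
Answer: 13689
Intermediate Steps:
j**2 = 117**2 = 13689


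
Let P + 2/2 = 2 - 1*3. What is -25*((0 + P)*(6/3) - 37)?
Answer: 1025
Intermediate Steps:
P = -2 (P = -1 + (2 - 1*3) = -1 + (2 - 3) = -1 - 1 = -2)
-25*((0 + P)*(6/3) - 37) = -25*((0 - 2)*(6/3) - 37) = -25*(-12/3 - 37) = -25*(-2*2 - 37) = -25*(-4 - 37) = -25*(-41) = 1025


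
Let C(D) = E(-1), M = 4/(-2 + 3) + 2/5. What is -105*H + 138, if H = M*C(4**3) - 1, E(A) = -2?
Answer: 1167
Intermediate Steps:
M = 22/5 (M = 4/1 + 2*(1/5) = 4*1 + 2/5 = 4 + 2/5 = 22/5 ≈ 4.4000)
C(D) = -2
H = -49/5 (H = (22/5)*(-2) - 1 = -44/5 - 1 = -49/5 ≈ -9.8000)
-105*H + 138 = -105*(-49/5) + 138 = 1029 + 138 = 1167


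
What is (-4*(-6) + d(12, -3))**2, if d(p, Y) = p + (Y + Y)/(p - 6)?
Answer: 1225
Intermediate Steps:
d(p, Y) = p + 2*Y/(-6 + p) (d(p, Y) = p + (2*Y)/(-6 + p) = p + 2*Y/(-6 + p))
(-4*(-6) + d(12, -3))**2 = (-4*(-6) + (12**2 - 6*12 + 2*(-3))/(-6 + 12))**2 = (24 + (144 - 72 - 6)/6)**2 = (24 + (1/6)*66)**2 = (24 + 11)**2 = 35**2 = 1225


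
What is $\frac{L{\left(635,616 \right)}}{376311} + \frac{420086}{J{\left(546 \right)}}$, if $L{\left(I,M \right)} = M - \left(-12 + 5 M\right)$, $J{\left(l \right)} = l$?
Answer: $\frac{675562581}{878059} \approx 769.38$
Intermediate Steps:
$L{\left(I,M \right)} = 12 - 4 M$
$\frac{L{\left(635,616 \right)}}{376311} + \frac{420086}{J{\left(546 \right)}} = \frac{12 - 2464}{376311} + \frac{420086}{546} = \left(12 - 2464\right) \frac{1}{376311} + 420086 \cdot \frac{1}{546} = \left(-2452\right) \frac{1}{376311} + \frac{210043}{273} = - \frac{2452}{376311} + \frac{210043}{273} = \frac{675562581}{878059}$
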